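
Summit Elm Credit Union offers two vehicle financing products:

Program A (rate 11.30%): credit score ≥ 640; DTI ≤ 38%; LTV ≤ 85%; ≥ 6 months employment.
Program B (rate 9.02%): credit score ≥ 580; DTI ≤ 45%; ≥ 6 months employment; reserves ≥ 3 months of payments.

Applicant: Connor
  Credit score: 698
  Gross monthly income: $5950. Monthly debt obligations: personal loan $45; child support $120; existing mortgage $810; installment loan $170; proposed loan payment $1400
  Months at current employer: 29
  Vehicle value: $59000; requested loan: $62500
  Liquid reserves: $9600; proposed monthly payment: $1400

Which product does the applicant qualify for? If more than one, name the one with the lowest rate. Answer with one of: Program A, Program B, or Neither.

Total debts = (45 + 120 + 810 + 170 + 1,400) = 2,545; DTI = 2,545/5,950 = 42.8%.
LTV = 62,500/59,000 = 105.9%.
Reserves = 9,600/1,400 = 6.9 months.
Program A: score 698 ≥ 640; DTI 42.8% > 38%; LTV 105.9% > 85%; employment 29 ≥ 6 mo → does not qualify.
Program B: score 698 ≥ 580; DTI 42.8% ≤ 45%; employment 29 ≥ 6 mo; reserves 6.9 ≥ 3 mo → qualifies.

Program B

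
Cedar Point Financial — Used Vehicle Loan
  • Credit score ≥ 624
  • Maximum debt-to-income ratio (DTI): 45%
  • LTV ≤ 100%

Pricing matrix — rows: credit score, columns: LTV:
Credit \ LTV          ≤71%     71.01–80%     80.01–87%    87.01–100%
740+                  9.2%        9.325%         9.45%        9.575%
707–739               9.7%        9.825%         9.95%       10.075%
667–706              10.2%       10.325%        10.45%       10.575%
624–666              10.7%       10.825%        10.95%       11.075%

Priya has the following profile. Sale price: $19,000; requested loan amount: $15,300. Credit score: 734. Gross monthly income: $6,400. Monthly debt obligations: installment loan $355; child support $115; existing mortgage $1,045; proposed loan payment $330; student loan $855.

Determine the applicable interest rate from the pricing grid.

9.95%

Credit score 734 ≥ 624; Total monthly debts = (355 + 115 + 1,045 + 330 + 855) = 2,700. DTI = 2,700/6,400 = 42.2% ≤ 45%
LTV = 15,300/19,000 = 80.5% ≤ 100%
Row: 734 falls in 707–739. Column: 80.5% falls in 80.01–87%. Rate = 9.95%.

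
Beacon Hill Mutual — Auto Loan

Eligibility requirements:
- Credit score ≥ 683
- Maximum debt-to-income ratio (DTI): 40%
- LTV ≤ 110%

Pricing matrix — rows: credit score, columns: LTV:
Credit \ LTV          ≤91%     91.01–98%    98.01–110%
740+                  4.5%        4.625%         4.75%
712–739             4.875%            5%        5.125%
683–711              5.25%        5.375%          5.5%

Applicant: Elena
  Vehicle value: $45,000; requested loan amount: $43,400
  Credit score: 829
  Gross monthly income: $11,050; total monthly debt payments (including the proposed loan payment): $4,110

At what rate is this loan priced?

4.625%

Credit score 829 ≥ 683; Debt-to-income = 4,110/11,050 = 37.2% — meets 40% limit
LTV = 43,400/45,000 = 96.4% ≤ 110%
Row: 829 falls in 740+. Column: 96.4% falls in 91.01–98%. Rate = 4.625%.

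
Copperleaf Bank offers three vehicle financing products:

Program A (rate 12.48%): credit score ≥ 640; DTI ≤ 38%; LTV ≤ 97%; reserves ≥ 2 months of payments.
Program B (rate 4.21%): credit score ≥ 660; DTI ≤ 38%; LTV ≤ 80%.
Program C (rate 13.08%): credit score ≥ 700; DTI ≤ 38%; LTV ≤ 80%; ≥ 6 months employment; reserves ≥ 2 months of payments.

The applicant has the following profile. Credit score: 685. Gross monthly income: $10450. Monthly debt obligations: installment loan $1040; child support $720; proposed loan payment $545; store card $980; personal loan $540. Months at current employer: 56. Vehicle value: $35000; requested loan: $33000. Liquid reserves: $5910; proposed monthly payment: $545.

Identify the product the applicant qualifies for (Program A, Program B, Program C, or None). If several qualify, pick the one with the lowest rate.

Total debts = (1,040 + 720 + 545 + 980 + 540) = 3,825; DTI = 3,825/10,450 = 36.6%.
LTV = 33,000/35,000 = 94.3%.
Reserves = 5,910/545 = 10.8 months.
Program A: score 685 ≥ 640; DTI 36.6% ≤ 38%; LTV 94.3% ≤ 97%; reserves 10.8 ≥ 2 mo → qualifies.
Program B: score 685 ≥ 660; DTI 36.6% ≤ 38%; LTV 94.3% > 80% → does not qualify.
Program C: score 685 < 700; DTI 36.6% ≤ 38%; LTV 94.3% > 80%; employment 56 ≥ 6 mo; reserves 10.8 ≥ 2 mo → does not qualify.

Program A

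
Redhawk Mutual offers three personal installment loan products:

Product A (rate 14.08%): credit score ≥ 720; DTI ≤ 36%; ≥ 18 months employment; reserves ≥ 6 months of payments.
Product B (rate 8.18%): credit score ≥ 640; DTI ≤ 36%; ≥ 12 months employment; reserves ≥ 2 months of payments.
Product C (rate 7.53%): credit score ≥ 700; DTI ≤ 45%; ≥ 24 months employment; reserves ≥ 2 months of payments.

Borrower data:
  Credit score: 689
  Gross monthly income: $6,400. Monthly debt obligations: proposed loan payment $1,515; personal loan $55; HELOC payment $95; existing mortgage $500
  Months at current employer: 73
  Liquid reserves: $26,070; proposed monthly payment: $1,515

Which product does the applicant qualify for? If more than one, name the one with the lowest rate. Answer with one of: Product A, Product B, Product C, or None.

Total debts = (1,515 + 55 + 95 + 500) = 2,165; DTI = 2,165/6,400 = 33.8%.
Reserves = 26,070/1,515 = 17.2 months.
Product A: score 689 < 720; DTI 33.8% ≤ 36%; employment 73 ≥ 18 mo; reserves 17.2 ≥ 6 mo → does not qualify.
Product B: score 689 ≥ 640; DTI 33.8% ≤ 36%; employment 73 ≥ 12 mo; reserves 17.2 ≥ 2 mo → qualifies.
Product C: score 689 < 700; DTI 33.8% ≤ 45%; employment 73 ≥ 24 mo; reserves 17.2 ≥ 2 mo → does not qualify.

Product B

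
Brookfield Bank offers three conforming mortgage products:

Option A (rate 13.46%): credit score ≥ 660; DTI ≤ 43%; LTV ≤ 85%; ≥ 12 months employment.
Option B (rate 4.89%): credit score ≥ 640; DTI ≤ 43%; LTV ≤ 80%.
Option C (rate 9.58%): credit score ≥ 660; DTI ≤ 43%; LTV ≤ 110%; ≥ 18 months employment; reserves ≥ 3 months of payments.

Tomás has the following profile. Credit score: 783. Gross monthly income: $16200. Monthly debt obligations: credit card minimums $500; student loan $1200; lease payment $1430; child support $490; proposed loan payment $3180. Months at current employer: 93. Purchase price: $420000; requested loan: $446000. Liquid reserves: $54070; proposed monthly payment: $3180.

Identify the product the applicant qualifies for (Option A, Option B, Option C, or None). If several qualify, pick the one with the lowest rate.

Option C

Total debts = (500 + 1,200 + 1,430 + 490 + 3,180) = 6,800; DTI = 6,800/16,200 = 42%.
LTV = 446,000/420,000 = 106.2%.
Reserves = 54,070/3,180 = 17.0 months.
Option A: score 783 ≥ 660; DTI 42% ≤ 43%; LTV 106.2% > 85%; employment 93 ≥ 12 mo → does not qualify.
Option B: score 783 ≥ 640; DTI 42% ≤ 43%; LTV 106.2% > 80% → does not qualify.
Option C: score 783 ≥ 660; DTI 42% ≤ 43%; LTV 106.2% ≤ 110%; employment 93 ≥ 18 mo; reserves 17.0 ≥ 3 mo → qualifies.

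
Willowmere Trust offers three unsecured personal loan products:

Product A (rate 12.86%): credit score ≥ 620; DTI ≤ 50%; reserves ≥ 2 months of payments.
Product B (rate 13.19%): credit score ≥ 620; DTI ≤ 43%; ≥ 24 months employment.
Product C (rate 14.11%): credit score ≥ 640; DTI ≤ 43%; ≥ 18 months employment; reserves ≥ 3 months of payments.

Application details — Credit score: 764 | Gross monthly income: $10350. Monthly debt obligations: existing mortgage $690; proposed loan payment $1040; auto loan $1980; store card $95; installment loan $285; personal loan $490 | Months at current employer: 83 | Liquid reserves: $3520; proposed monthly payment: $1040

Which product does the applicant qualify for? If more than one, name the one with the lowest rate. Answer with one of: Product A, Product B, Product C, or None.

Total debts = (690 + 1,040 + 1,980 + 95 + 285 + 490) = 4,580; DTI = 4,580/10,350 = 44.3%.
Reserves = 3,520/1,040 = 3.4 months.
Product A: score 764 ≥ 620; DTI 44.3% ≤ 50%; reserves 3.4 ≥ 2 mo → qualifies.
Product B: score 764 ≥ 620; DTI 44.3% > 43%; employment 83 ≥ 24 mo → does not qualify.
Product C: score 764 ≥ 640; DTI 44.3% > 43%; employment 83 ≥ 18 mo; reserves 3.4 ≥ 3 mo → does not qualify.

Product A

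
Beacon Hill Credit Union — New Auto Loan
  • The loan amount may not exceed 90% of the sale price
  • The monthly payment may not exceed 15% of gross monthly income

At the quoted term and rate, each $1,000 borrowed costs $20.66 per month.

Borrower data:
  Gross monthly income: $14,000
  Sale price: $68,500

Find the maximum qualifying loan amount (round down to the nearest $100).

$61,600

Payment cap: 15% × $14,000 = $2,100/month.
At $20.66 per $1,000, that supports 2,100/20.66 × 1,000 ≈ $101,645 → $101,600.
LTV cap: 90% × $68,500 = $61,650 → $61,600.
Binding constraint: loan-to-value.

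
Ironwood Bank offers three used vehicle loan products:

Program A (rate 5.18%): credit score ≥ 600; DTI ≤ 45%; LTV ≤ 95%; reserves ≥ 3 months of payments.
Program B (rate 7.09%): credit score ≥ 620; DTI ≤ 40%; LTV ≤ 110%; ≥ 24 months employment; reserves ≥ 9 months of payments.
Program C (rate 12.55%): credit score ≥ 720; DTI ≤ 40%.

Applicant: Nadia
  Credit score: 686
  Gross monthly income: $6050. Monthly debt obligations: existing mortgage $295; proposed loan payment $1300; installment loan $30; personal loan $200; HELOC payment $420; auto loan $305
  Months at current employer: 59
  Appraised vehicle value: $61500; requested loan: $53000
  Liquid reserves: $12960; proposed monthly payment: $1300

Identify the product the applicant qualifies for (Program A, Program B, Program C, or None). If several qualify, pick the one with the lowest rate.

Total debts = (295 + 1,300 + 30 + 200 + 420 + 305) = 2,550; DTI = 2,550/6,050 = 42.1%.
LTV = 53,000/61,500 = 86.2%.
Reserves = 12,960/1,300 = 10.0 months.
Program A: score 686 ≥ 600; DTI 42.1% ≤ 45%; LTV 86.2% ≤ 95%; reserves 10.0 ≥ 3 mo → qualifies.
Program B: score 686 ≥ 620; DTI 42.1% > 40%; LTV 86.2% ≤ 110%; employment 59 ≥ 24 mo; reserves 10.0 ≥ 9 mo → does not qualify.
Program C: score 686 < 720; DTI 42.1% > 40% → does not qualify.

Program A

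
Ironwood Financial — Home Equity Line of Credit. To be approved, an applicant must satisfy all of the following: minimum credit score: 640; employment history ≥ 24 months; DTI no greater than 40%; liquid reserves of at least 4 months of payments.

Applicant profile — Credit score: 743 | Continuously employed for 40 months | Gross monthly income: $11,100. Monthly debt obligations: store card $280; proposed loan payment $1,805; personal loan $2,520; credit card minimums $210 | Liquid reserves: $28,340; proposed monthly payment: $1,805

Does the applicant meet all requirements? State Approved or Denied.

Credit score 743 ≥ 640 (meets)
Employment 40 ≥ 24 months
Total monthly debts = (280 + 1,805 + 2,520 + 210) = 4,815. DTI = 4,815/11,100 = 43.4% > 40%
Reserves: 28,340 ÷ 1,805 = 15.7 months (meets 4-month minimum)
Fails on DTI.

Denied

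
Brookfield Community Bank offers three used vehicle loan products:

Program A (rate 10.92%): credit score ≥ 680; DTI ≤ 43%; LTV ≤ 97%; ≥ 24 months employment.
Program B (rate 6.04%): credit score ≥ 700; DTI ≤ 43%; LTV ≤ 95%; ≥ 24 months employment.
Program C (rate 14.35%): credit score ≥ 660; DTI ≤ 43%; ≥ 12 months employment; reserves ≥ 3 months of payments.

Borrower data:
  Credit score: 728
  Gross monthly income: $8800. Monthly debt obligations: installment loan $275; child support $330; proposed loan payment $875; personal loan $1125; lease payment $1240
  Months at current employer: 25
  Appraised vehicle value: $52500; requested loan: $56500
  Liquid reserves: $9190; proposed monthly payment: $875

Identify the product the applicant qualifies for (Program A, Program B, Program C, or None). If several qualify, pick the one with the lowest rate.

Total debts = (275 + 330 + 875 + 1,125 + 1,240) = 3,845; DTI = 3,845/8,800 = 43.7%.
LTV = 56,500/52,500 = 107.6%.
Reserves = 9,190/875 = 10.5 months.
Program A: score 728 ≥ 680; DTI 43.7% > 43%; LTV 107.6% > 97%; employment 25 ≥ 24 mo → does not qualify.
Program B: score 728 ≥ 700; DTI 43.7% > 43%; LTV 107.6% > 95%; employment 25 ≥ 24 mo → does not qualify.
Program C: score 728 ≥ 660; DTI 43.7% > 43%; employment 25 ≥ 12 mo; reserves 10.5 ≥ 3 mo → does not qualify.

None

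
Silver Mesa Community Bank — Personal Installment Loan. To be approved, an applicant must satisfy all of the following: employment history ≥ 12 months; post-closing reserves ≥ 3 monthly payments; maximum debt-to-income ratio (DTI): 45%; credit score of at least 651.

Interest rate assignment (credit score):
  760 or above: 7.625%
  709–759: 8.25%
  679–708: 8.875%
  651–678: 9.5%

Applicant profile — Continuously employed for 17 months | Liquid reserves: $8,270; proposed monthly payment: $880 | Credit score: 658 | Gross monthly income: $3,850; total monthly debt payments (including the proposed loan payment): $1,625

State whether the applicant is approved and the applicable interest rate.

Approved at 9.5%

Credit score 658 ≥ 651 (meets minimum)
Reserves: 8,270 ÷ 880 = 9.4 months (meets 3-month minimum)
Debt-to-income = 1,625/3,850 = 42.2% — meets 45% limit
Employment 17 ≥ 12 months
All requirements met. Score 658 falls in the 651–678 tier → 9.5%.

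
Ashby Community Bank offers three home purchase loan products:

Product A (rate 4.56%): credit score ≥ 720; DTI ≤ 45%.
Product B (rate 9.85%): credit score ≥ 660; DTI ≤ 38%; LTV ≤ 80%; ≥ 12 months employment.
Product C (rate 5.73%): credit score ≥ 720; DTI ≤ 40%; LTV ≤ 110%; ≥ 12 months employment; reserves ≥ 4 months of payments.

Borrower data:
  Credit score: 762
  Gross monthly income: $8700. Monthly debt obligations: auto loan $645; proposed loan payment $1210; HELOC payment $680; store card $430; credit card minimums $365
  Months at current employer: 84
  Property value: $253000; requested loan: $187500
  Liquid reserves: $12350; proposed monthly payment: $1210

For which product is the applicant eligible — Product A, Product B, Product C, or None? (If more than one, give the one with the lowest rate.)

Total debts = (645 + 1,210 + 680 + 430 + 365) = 3,330; DTI = 3,330/8,700 = 38.3%.
LTV = 187,500/253,000 = 74.1%.
Reserves = 12,350/1,210 = 10.2 months.
Product A: score 762 ≥ 720; DTI 38.3% ≤ 45% → qualifies.
Product B: score 762 ≥ 660; DTI 38.3% > 38%; LTV 74.1% ≤ 80%; employment 84 ≥ 12 mo → does not qualify.
Product C: score 762 ≥ 720; DTI 38.3% ≤ 40%; LTV 74.1% ≤ 110%; employment 84 ≥ 12 mo; reserves 10.2 ≥ 4 mo → qualifies.
Qualifying: Product A, Product C. Lowest rate is 4.56% → Product A.

Product A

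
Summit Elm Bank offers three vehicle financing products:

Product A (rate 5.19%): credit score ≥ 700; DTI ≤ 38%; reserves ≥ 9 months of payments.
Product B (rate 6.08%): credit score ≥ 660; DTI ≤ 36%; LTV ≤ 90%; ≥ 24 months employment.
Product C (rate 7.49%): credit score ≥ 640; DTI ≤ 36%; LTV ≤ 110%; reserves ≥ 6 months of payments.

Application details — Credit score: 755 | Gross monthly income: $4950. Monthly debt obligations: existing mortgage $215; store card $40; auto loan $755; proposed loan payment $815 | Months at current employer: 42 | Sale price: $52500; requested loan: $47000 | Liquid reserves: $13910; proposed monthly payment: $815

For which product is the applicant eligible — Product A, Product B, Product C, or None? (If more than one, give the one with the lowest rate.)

Total debts = (215 + 40 + 755 + 815) = 1,825; DTI = 1,825/4,950 = 36.9%.
LTV = 47,000/52,500 = 89.5%.
Reserves = 13,910/815 = 17.1 months.
Product A: score 755 ≥ 700; DTI 36.9% ≤ 38%; reserves 17.1 ≥ 9 mo → qualifies.
Product B: score 755 ≥ 660; DTI 36.9% > 36%; LTV 89.5% ≤ 90%; employment 42 ≥ 24 mo → does not qualify.
Product C: score 755 ≥ 640; DTI 36.9% > 36%; LTV 89.5% ≤ 110%; reserves 17.1 ≥ 6 mo → does not qualify.

Product A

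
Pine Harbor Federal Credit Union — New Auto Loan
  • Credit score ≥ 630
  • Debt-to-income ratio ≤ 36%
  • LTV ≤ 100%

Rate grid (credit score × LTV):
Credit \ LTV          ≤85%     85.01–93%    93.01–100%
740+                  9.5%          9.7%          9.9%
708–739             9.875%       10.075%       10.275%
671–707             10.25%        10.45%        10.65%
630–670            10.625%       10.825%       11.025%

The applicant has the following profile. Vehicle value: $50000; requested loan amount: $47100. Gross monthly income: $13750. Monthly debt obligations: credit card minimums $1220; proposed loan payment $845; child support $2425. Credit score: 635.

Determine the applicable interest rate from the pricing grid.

11.025%

Credit score 635 ≥ 630; Total monthly debts = (1,220 + 845 + 2,425) = 4,490. DTI: 4,490 ÷ 13,750 = 32.7%, within the 36% cap
LTV: 47,100 ÷ 50,000 = 94.2%, within 100% cap
Row: 635 falls in 630–670. Column: 94.2% falls in 93.01–100%. Rate = 11.025%.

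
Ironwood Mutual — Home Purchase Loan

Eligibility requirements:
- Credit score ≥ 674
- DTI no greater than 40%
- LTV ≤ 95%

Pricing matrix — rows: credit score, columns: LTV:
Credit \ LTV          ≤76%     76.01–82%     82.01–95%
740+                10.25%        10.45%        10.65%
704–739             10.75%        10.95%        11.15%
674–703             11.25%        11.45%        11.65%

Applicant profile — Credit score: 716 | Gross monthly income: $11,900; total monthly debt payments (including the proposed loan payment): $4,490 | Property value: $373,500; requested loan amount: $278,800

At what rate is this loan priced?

10.75%

Credit score 716 ≥ 674; DTI = 4,490/11,900 = 37.7% ≤ 40%
LTV = 278,800/373,500 = 74.6% ≤ 95%
Credit 716 → row 704–739; LTV 74.6% → column ≤76%. Grid cell → 10.75%.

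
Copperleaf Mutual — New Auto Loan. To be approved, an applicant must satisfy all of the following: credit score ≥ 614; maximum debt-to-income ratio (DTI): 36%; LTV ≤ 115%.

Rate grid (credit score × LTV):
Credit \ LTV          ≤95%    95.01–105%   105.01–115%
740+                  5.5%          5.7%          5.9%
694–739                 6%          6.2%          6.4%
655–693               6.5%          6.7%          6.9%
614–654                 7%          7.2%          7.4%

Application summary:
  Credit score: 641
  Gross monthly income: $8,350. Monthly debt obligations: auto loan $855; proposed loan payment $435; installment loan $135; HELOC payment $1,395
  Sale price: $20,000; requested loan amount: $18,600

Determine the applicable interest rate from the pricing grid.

Credit score 641 ≥ 614; Total monthly debts = (855 + 435 + 135 + 1,395) = 2,820. DTI: 2,820 ÷ 8,350 = 33.8%, within the 36% cap
Loan-to-value = 18,600/20,000 = 93% — pass (115% max)
Row: 641 falls in 614–654. Column: 93% falls in ≤95%. Rate = 7%.

7%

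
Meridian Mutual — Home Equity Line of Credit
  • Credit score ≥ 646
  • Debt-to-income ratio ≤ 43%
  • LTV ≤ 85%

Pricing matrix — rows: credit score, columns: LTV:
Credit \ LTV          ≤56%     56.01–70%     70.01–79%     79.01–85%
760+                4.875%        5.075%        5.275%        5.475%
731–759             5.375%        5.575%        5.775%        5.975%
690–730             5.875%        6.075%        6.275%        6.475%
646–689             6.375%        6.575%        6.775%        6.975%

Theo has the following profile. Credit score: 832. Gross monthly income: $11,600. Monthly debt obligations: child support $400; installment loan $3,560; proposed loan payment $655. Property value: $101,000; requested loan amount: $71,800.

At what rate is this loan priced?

5.275%

Credit score 832 ≥ 646; Total monthly debts = (400 + 3,560 + 655) = 4,615. DTI: 4,615 ÷ 11,600 = 39.8%, within the 43% cap
LTV = 71,800/101,000 = 71.1% ≤ 85%
Credit 832 → row 760+; LTV 71.1% → column 70.01–79%. Grid cell → 5.275%.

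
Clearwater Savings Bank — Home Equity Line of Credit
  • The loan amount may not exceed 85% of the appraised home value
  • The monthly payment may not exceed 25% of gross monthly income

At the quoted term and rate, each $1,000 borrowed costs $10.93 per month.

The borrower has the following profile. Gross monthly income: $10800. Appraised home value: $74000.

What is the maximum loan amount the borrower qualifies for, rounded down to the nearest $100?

$62,900

Payment cap: 25% × $10,800 = $2,700/month.
At $10.93 per $1,000, that supports 2,700/10.93 × 1,000 ≈ $247,026 → $247,000.
LTV cap: 85% × $74,000 = $62,900 → $62,900.
Binding constraint: loan-to-value.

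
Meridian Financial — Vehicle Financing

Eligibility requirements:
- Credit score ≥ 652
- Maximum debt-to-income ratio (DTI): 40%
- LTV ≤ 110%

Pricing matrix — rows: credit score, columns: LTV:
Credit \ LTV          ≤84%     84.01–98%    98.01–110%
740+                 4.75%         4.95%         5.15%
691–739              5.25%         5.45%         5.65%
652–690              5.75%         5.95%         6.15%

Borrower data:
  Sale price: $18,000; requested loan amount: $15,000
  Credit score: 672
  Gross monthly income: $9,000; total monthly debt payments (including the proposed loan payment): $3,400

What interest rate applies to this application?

5.75%

Credit score 672 ≥ 652; DTI = 3,400/9,000 = 37.8% ≤ 40%
Loan-to-value = 15,000/18,000 = 83.3% — pass (110% max)
Credit 672 → row 652–690; LTV 83.3% → column ≤84%. Grid cell → 5.75%.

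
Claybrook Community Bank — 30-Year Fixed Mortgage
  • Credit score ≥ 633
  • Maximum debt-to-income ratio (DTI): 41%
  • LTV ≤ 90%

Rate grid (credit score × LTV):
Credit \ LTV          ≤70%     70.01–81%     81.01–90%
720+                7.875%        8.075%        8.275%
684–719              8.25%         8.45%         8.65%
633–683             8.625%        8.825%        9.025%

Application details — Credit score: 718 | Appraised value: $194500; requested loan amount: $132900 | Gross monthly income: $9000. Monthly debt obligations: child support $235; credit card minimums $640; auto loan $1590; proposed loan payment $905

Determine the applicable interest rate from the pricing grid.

8.25%

Credit score 718 ≥ 633; Total monthly debts = (235 + 640 + 1,590 + 905) = 3,370. DTI = 3,370/9,000 = 37.4% ≤ 41%
LTV = 132,900/194,500 = 68.3% ≤ 90%
Row: 718 falls in 684–719. Column: 68.3% falls in ≤70%. Rate = 8.25%.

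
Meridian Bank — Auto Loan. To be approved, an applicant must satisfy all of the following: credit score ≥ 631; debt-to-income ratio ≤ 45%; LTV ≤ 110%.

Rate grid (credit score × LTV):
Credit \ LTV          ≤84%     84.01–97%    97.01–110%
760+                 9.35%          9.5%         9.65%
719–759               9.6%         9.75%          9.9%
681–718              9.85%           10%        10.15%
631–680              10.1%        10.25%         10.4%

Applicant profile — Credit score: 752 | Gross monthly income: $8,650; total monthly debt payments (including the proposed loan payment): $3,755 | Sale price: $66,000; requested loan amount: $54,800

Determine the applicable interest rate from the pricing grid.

Credit score 752 ≥ 631; Debt-to-income = 3,755/8,650 = 43.4% — meets 45% limit
LTV = 54,800/66,000 = 83% ≤ 110%
Row: 752 falls in 719–759. Column: 83% falls in ≤84%. Rate = 9.6%.

9.6%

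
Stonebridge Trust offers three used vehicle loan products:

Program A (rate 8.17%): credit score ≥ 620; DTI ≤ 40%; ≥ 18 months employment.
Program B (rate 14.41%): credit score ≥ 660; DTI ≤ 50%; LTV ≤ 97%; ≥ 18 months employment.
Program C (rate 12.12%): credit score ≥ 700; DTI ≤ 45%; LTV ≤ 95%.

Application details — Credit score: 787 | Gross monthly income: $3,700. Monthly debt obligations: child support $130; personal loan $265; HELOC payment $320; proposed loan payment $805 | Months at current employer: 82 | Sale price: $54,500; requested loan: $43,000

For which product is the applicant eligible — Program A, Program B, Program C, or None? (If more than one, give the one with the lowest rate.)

Program C

Total debts = (130 + 265 + 320 + 805) = 1,520; DTI = 1,520/3,700 = 41.1%.
LTV = 43,000/54,500 = 78.9%.
Program A: score 787 ≥ 620; DTI 41.1% > 40%; employment 82 ≥ 18 mo → does not qualify.
Program B: score 787 ≥ 660; DTI 41.1% ≤ 50%; LTV 78.9% ≤ 97%; employment 82 ≥ 18 mo → qualifies.
Program C: score 787 ≥ 700; DTI 41.1% ≤ 45%; LTV 78.9% ≤ 95% → qualifies.
Qualifying: Program B, Program C. Lowest rate is 12.12% → Program C.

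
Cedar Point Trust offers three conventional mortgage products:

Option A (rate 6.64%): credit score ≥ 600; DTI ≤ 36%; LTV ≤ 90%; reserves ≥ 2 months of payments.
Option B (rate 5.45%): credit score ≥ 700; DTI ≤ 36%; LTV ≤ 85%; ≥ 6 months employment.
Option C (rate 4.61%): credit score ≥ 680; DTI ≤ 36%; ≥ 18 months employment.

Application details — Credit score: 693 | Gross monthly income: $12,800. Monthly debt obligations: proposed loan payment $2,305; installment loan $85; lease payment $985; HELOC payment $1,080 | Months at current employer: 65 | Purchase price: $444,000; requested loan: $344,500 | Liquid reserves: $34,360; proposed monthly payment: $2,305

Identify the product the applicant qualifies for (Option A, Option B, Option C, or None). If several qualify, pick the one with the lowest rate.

Option C

Total debts = (2,305 + 85 + 985 + 1,080) = 4,455; DTI = 4,455/12,800 = 34.8%.
LTV = 344,500/444,000 = 77.6%.
Reserves = 34,360/2,305 = 14.9 months.
Option A: score 693 ≥ 600; DTI 34.8% ≤ 36%; LTV 77.6% ≤ 90%; reserves 14.9 ≥ 2 mo → qualifies.
Option B: score 693 < 700; DTI 34.8% ≤ 36%; LTV 77.6% ≤ 85%; employment 65 ≥ 6 mo → does not qualify.
Option C: score 693 ≥ 680; DTI 34.8% ≤ 36%; employment 65 ≥ 18 mo → qualifies.
Qualifying: Option A, Option C. Lowest rate is 4.61% → Option C.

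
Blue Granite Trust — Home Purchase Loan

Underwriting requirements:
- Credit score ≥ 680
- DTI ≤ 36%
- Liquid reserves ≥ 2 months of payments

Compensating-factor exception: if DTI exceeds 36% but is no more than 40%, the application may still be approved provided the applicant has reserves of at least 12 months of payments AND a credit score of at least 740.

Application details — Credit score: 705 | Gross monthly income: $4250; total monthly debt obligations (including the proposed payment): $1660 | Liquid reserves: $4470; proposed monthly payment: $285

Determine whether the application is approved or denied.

Denied

Credit score 705 ≥ 680 (meets base)
DTI = 1,660/4,250 = 39.1% > 36% — standard DTI limit exceeded.
Reserves: 4,470 ÷ 285 = 15.7 months (meets 2-month minimum)
DTI 39.1% is within the 36%–40% exception band; checking compensating factors.
Reserves 15.7 ≥ 12 months; credit score 705 < 740.
Compensating-factor requirement not fully met.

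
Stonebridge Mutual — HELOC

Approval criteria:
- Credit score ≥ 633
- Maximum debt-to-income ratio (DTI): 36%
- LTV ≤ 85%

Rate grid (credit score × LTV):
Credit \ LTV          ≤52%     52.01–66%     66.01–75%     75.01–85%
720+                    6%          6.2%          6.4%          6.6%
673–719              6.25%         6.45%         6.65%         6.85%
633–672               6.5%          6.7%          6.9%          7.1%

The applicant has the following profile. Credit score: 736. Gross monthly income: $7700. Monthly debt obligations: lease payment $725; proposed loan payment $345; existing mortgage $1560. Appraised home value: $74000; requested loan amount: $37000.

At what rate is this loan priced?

6%

Credit score 736 ≥ 633; Total monthly debts = (725 + 345 + 1,560) = 2,630. DTI: 2,630 ÷ 7,700 = 34.2%, within the 36% cap
LTV = 37,000/74,000 = 50% ≤ 85%
Credit 736 → row 720+; LTV 50% → column ≤52%. Grid cell → 6%.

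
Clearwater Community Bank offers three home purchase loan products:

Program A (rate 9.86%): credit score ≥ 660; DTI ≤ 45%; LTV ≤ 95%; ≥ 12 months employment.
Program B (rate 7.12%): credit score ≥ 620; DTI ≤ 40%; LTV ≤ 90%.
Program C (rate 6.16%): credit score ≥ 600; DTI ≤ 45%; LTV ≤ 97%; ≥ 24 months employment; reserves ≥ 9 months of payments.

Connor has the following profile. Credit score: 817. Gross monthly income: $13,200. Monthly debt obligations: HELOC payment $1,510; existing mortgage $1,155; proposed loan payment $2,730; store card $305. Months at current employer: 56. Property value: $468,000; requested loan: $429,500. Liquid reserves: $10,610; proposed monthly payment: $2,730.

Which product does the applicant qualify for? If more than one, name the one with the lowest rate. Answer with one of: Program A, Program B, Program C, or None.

Total debts = (1,510 + 1,155 + 2,730 + 305) = 5,700; DTI = 5,700/13,200 = 43.2%.
LTV = 429,500/468,000 = 91.8%.
Reserves = 10,610/2,730 = 3.9 months.
Program A: score 817 ≥ 660; DTI 43.2% ≤ 45%; LTV 91.8% ≤ 95%; employment 56 ≥ 12 mo → qualifies.
Program B: score 817 ≥ 620; DTI 43.2% > 40%; LTV 91.8% > 90% → does not qualify.
Program C: score 817 ≥ 600; DTI 43.2% ≤ 45%; LTV 91.8% ≤ 97%; employment 56 ≥ 24 mo; reserves 3.9 < 9 mo → does not qualify.

Program A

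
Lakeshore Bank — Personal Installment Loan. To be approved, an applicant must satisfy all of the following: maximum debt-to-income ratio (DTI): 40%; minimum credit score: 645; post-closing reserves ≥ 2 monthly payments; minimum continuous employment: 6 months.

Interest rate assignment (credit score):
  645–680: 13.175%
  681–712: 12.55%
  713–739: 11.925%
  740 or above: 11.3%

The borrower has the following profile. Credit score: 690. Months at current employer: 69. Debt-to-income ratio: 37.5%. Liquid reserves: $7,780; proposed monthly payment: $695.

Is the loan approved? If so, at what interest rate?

Credit score 690 ≥ 645 (meets minimum)
Debt-to-income 37.5% vs 40% cap — pass
Reserves = 7,780/695 = 11.2 months ≥ 2
Employment 69 ≥ 6 months
All requirements met. Score 690 falls in the 681–712 tier → 12.55%.

Approved at 12.55%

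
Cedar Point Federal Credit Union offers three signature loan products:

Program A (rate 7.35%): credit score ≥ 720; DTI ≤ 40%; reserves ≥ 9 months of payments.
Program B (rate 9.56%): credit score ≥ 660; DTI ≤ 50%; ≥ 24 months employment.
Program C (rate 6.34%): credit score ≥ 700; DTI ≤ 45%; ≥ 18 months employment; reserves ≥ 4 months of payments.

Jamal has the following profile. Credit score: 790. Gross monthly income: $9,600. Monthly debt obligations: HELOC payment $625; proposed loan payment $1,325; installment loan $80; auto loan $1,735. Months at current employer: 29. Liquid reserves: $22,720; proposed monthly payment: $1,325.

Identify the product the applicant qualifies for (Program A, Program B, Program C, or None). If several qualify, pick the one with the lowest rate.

Total debts = (625 + 1,325 + 80 + 1,735) = 3,765; DTI = 3,765/9,600 = 39.2%.
Reserves = 22,720/1,325 = 17.1 months.
Program A: score 790 ≥ 720; DTI 39.2% ≤ 40%; reserves 17.1 ≥ 9 mo → qualifies.
Program B: score 790 ≥ 660; DTI 39.2% ≤ 50%; employment 29 ≥ 24 mo → qualifies.
Program C: score 790 ≥ 700; DTI 39.2% ≤ 45%; employment 29 ≥ 18 mo; reserves 17.1 ≥ 4 mo → qualifies.
Qualifying: Program A, Program B, Program C. Lowest rate is 6.34% → Program C.

Program C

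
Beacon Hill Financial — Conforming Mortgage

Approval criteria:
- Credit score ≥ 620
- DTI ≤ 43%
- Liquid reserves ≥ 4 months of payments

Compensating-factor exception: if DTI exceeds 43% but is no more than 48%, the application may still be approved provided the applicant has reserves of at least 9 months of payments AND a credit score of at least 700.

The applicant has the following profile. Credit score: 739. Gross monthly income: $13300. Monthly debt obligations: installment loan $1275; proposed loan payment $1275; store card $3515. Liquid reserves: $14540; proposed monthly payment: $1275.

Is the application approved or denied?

Credit score 739 ≥ 620 (meets base)
Total debts = (1,275 + 1,275 + 3,515) = 6,065. DTI: 6,065 ÷ 13,300 = 45.6%, over the 43% base limit.
Reserves = 14,540/1,275 = 11.4 months ≥ 4
DTI 45.6% is within the 43%–48% exception band; checking compensating factors.
Reserves 11.4 ≥ 9 months; credit score 739 ≥ 700.
Both override conditions satisfied; DTI exception granted.

Approved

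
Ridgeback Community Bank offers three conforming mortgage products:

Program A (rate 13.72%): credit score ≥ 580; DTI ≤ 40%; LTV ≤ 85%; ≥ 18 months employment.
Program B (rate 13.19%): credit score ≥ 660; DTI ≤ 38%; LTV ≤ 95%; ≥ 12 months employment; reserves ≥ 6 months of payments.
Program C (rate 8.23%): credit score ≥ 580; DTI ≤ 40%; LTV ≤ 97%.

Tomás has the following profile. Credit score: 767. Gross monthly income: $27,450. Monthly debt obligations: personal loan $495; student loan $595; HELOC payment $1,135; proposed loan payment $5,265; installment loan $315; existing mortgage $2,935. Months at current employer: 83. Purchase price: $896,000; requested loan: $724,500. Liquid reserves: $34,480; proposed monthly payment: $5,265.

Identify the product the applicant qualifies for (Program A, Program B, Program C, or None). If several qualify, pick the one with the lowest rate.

Total debts = (495 + 595 + 1,135 + 5,265 + 315 + 2,935) = 10,740; DTI = 10,740/27,450 = 39.1%.
LTV = 724,500/896,000 = 80.9%.
Reserves = 34,480/5,265 = 6.5 months.
Program A: score 767 ≥ 580; DTI 39.1% ≤ 40%; LTV 80.9% ≤ 85%; employment 83 ≥ 18 mo → qualifies.
Program B: score 767 ≥ 660; DTI 39.1% > 38%; LTV 80.9% ≤ 95%; employment 83 ≥ 12 mo; reserves 6.5 ≥ 6 mo → does not qualify.
Program C: score 767 ≥ 580; DTI 39.1% ≤ 40%; LTV 80.9% ≤ 97% → qualifies.
Qualifying: Program A, Program C. Lowest rate is 8.23% → Program C.

Program C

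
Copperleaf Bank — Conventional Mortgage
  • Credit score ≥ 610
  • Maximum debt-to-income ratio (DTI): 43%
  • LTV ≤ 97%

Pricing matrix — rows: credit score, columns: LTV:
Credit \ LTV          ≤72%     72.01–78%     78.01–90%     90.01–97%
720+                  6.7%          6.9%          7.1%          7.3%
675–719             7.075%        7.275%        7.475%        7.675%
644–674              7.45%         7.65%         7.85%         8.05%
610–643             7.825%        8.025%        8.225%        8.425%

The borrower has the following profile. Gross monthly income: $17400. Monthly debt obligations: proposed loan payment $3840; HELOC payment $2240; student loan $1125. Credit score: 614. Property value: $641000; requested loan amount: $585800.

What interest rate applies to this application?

Credit score 614 ≥ 610; Total monthly debts = (3,840 + 2,240 + 1,125) = 7,205. DTI = 7,205/17,400 = 41.4% ≤ 43%
Loan-to-value = 585,800/641,000 = 91.4% — pass (97% max)
Credit 614 → row 610–643; LTV 91.4% → column 90.01–97%. Grid cell → 8.425%.

8.425%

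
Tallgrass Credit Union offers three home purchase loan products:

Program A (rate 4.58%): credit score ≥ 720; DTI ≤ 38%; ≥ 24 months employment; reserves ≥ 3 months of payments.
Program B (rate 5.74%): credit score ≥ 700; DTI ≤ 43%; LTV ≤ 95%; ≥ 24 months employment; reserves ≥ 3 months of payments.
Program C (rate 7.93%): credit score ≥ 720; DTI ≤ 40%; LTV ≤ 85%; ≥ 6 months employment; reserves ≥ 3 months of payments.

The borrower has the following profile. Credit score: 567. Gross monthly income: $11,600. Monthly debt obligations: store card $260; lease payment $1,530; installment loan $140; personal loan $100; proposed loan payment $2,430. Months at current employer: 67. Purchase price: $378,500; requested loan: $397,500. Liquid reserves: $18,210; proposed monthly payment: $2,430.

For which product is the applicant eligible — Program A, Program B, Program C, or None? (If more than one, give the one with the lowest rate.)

None

Total debts = (260 + 1,530 + 140 + 100 + 2,430) = 4,460; DTI = 4,460/11,600 = 38.4%.
LTV = 397,500/378,500 = 105%.
Reserves = 18,210/2,430 = 7.5 months.
Program A: score 567 < 720; DTI 38.4% > 38%; employment 67 ≥ 24 mo; reserves 7.5 ≥ 3 mo → does not qualify.
Program B: score 567 < 700; DTI 38.4% ≤ 43%; LTV 105% > 95%; employment 67 ≥ 24 mo; reserves 7.5 ≥ 3 mo → does not qualify.
Program C: score 567 < 720; DTI 38.4% ≤ 40%; LTV 105% > 85%; employment 67 ≥ 6 mo; reserves 7.5 ≥ 3 mo → does not qualify.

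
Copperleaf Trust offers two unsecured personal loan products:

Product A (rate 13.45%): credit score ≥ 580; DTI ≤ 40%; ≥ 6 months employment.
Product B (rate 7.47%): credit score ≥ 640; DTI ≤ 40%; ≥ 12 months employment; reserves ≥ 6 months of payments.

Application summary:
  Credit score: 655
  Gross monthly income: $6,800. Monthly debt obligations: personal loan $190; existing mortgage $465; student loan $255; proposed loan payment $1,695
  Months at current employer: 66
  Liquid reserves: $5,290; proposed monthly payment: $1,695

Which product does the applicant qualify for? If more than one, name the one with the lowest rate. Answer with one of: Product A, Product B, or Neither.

Total debts = (190 + 465 + 255 + 1,695) = 2,605; DTI = 2,605/6,800 = 38.3%.
Reserves = 5,290/1,695 = 3.1 months.
Product A: score 655 ≥ 580; DTI 38.3% ≤ 40%; employment 66 ≥ 6 mo → qualifies.
Product B: score 655 ≥ 640; DTI 38.3% ≤ 40%; employment 66 ≥ 12 mo; reserves 3.1 < 6 mo → does not qualify.

Product A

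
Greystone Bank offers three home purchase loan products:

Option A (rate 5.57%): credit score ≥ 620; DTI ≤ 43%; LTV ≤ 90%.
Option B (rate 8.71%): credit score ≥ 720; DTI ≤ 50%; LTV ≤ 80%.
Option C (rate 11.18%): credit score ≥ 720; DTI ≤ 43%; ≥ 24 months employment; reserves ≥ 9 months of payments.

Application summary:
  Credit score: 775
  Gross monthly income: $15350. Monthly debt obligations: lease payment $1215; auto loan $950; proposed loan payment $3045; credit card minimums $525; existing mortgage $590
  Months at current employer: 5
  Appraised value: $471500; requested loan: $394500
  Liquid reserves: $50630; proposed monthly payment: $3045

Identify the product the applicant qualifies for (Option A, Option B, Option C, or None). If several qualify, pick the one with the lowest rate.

Option A

Total debts = (1,215 + 950 + 3,045 + 525 + 590) = 6,325; DTI = 6,325/15,350 = 41.2%.
LTV = 394,500/471,500 = 83.7%.
Reserves = 50,630/3,045 = 16.6 months.
Option A: score 775 ≥ 620; DTI 41.2% ≤ 43%; LTV 83.7% ≤ 90% → qualifies.
Option B: score 775 ≥ 720; DTI 41.2% ≤ 50%; LTV 83.7% > 80% → does not qualify.
Option C: score 775 ≥ 720; DTI 41.2% ≤ 43%; employment 5 < 24 mo; reserves 16.6 ≥ 9 mo → does not qualify.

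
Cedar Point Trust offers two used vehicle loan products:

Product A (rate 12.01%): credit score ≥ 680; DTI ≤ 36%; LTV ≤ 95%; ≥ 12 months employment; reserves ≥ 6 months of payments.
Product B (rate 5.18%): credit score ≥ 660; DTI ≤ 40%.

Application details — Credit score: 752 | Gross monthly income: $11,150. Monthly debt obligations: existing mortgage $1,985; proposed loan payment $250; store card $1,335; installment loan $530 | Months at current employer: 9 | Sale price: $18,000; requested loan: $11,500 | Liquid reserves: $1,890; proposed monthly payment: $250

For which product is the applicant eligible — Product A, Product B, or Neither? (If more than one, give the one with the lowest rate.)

Product B

Total debts = (1,985 + 250 + 1,335 + 530) = 4,100; DTI = 4,100/11,150 = 36.8%.
LTV = 11,500/18,000 = 63.9%.
Reserves = 1,890/250 = 7.6 months.
Product A: score 752 ≥ 680; DTI 36.8% > 36%; LTV 63.9% ≤ 95%; employment 9 < 12 mo; reserves 7.6 ≥ 6 mo → does not qualify.
Product B: score 752 ≥ 660; DTI 36.8% ≤ 40% → qualifies.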